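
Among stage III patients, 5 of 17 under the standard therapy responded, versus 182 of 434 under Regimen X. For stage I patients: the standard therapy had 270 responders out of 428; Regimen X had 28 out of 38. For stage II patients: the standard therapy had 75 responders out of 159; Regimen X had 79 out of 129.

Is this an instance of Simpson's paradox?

Stage III: the standard therapy 5/17 = 29.4%, Regimen X 182/434 = 41.9% → Regimen X
Stage I: the standard therapy 270/428 = 63.1%, Regimen X 28/38 = 73.7% → Regimen X
Stage II: the standard therapy 75/159 = 47.2%, Regimen X 79/129 = 61.2% → Regimen X
Overall: the standard therapy 350/604 = 57.9%, Regimen X 289/601 = 48.1% → the standard therapy
Regimen X wins each disease group but the standard therapy wins overall — the comparison reverses. Regimen X's patients skew toward stage III, which has a lower base rate.

Yes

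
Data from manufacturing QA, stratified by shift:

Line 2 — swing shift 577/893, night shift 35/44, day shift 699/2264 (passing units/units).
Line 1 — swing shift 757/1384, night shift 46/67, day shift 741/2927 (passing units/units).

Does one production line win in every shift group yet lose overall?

No

Swing shift: Line 2 577/893 = 64.6%, Line 1 757/1384 = 54.7% → Line 2
Night shift: Line 2 35/44 = 79.5%, Line 1 46/67 = 68.7% → Line 2
Day shift: Line 2 699/2264 = 30.9%, Line 1 741/2927 = 25.3% → Line 2
Overall: Line 2 1311/3201 = 41.0%, Line 1 1544/4378 = 35.3% → Line 2
Line 2 wins overall and in every shift group — no reversal.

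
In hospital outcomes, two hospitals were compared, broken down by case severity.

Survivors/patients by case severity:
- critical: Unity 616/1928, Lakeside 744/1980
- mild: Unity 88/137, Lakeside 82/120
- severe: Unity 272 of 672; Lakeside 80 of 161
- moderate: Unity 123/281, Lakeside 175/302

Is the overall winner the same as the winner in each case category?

Yes

Critical: Unity 616/1928 = 32.0%, Lakeside 744/1980 = 37.6% → Lakeside
Mild: Unity 88/137 = 64.2%, Lakeside 82/120 = 68.3% → Lakeside
Severe: Unity 272/672 = 40.5%, Lakeside 80/161 = 49.7% → Lakeside
Moderate: Unity 123/281 = 43.8%, Lakeside 175/302 = 57.9% → Lakeside
Overall: Unity 1099/3018 = 36.4%, Lakeside 1081/2563 = 42.2% → Lakeside
Lakeside wins overall and in every case group — no reversal.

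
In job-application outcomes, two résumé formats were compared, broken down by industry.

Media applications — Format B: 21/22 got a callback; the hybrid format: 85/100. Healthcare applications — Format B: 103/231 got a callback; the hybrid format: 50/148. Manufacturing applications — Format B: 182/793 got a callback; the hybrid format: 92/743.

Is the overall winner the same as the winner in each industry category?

Yes

Media: Format B 21/22 = 95.5%, the hybrid format 85/100 = 85.0% → Format B
Healthcare: Format B 103/231 = 44.6%, the hybrid format 50/148 = 33.8% → Format B
Manufacturing: Format B 182/793 = 23.0%, the hybrid format 92/743 = 12.4% → Format B
Overall: Format B 306/1046 = 29.3%, the hybrid format 227/991 = 22.9% → Format B
Format B wins overall and in every industry group — no reversal.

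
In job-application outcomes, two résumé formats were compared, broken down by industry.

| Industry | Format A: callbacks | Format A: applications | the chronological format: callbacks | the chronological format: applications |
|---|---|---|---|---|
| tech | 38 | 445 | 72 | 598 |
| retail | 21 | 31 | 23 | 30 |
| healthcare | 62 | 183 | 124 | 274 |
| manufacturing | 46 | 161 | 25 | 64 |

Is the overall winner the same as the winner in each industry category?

Tech: Format A 38/445 = 8.5%, the chronological format 72/598 = 12.0% → the chronological format
Retail: Format A 21/31 = 67.7%, the chronological format 23/30 = 76.7% → the chronological format
Healthcare: Format A 62/183 = 33.9%, the chronological format 124/274 = 45.3% → the chronological format
Manufacturing: Format A 46/161 = 28.6%, the chronological format 25/64 = 39.1% → the chronological format
Overall: Format A 167/820 = 20.4%, the chronological format 244/966 = 25.3% → the chronological format
The chronological format wins overall and in every industry group — no reversal.

Yes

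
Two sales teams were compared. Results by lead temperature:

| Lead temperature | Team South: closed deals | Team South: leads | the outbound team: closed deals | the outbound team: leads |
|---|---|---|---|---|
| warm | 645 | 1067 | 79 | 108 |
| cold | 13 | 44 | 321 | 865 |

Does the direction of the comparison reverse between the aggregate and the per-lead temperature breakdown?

Warm: Team South 645/1067 = 60.4%, the outbound team 79/108 = 73.1% → the outbound team
Cold: Team South 13/44 = 29.5%, the outbound team 321/865 = 37.1% → the outbound team
Overall: Team South 658/1111 = 59.2%, the outbound team 400/973 = 41.1% → Team South
The outbound team wins each lead group but Team South wins overall — the comparison reverses. The outbound team's leads skew toward cold, which has a lower base rate.

Yes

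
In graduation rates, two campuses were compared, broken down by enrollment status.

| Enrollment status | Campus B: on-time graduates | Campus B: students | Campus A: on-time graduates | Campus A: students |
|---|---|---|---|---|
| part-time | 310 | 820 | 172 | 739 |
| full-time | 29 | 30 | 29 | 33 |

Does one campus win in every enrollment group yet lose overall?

No

Part-time: Campus B 310/820 = 37.8%, Campus A 172/739 = 23.3% → Campus B
Full-time: Campus B 29/30 = 96.7%, Campus A 29/33 = 87.9% → Campus B
Overall: Campus B 339/850 = 39.9%, Campus A 201/772 = 26.0% → Campus B
Campus B wins overall and in every enrollment group — no reversal.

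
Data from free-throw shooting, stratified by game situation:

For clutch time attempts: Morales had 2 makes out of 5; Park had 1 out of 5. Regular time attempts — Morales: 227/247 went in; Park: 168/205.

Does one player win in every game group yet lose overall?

Clutch time: Morales 2/5 = 40.0%, Park 1/5 = 20.0% → Morales
Regular time: Morales 227/247 = 91.9%, Park 168/205 = 82.0% → Morales
Overall: Morales 229/252 = 90.9%, Park 169/210 = 80.5% → Morales
Morales wins overall and in every game group — no reversal.

No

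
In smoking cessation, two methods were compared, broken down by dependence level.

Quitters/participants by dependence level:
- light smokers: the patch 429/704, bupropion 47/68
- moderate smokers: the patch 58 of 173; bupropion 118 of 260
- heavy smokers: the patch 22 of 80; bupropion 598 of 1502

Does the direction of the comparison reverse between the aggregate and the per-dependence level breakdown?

Light smokers: the patch 429/704 = 60.9%, bupropion 47/68 = 69.1% → bupropion
Moderate smokers: the patch 58/173 = 33.5%, bupropion 118/260 = 45.4% → bupropion
Heavy smokers: the patch 22/80 = 27.5%, bupropion 598/1502 = 39.8% → bupropion
Overall: the patch 509/957 = 53.2%, bupropion 763/1830 = 41.7% → the patch
Bupropion wins each dependence group but the patch wins overall — the comparison reverses. Bupropion's participants skew toward heavy smokers, which has a lower base rate.

Yes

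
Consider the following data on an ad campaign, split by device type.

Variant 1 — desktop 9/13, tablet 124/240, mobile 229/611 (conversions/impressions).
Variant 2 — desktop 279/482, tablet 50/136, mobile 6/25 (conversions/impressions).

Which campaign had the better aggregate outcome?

Variant 2

Desktop: Variant 1 9/13 = 69.2%, Variant 2 279/482 = 57.9% → Variant 1
Tablet: Variant 1 124/240 = 51.7%, Variant 2 50/136 = 36.8% → Variant 1
Mobile: Variant 1 229/611 = 37.5%, Variant 2 6/25 = 24.0% → Variant 1
Overall: Variant 1 362/864 = 41.9%, Variant 2 335/643 = 52.1% → Variant 2
(Variant 1 wins every device group but Variant 2 wins overall — Variant 1's impressions skew toward the low-rate mobile group.)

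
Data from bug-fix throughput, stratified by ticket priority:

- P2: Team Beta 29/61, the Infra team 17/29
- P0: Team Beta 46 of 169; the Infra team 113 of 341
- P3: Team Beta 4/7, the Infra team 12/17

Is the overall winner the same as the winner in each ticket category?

P2: Team Beta 29/61 = 47.5%, the Infra team 17/29 = 58.6% → the Infra team
P0: Team Beta 46/169 = 27.2%, the Infra team 113/341 = 33.1% → the Infra team
P3: Team Beta 4/7 = 57.1%, the Infra team 12/17 = 70.6% → the Infra team
Overall: Team Beta 79/237 = 33.3%, the Infra team 142/387 = 36.7% → the Infra team
The Infra team wins overall and in every ticket group — no reversal.

Yes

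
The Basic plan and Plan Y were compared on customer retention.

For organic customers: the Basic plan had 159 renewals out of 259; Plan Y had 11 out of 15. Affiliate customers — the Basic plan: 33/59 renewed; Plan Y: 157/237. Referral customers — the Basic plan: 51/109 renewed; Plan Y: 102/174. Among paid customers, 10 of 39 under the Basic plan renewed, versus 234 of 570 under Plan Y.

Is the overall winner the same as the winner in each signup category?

Organic: the Basic plan 159/259 = 61.4%, Plan Y 11/15 = 73.3% → Plan Y
Affiliate: the Basic plan 33/59 = 55.9%, Plan Y 157/237 = 66.2% → Plan Y
Referral: the Basic plan 51/109 = 46.8%, Plan Y 102/174 = 58.6% → Plan Y
Paid: the Basic plan 10/39 = 25.6%, Plan Y 234/570 = 41.1% → Plan Y
Overall: the Basic plan 253/466 = 54.3%, Plan Y 504/996 = 50.6% → the Basic plan
Plan Y wins each signup group but the Basic plan wins overall — the comparison reverses. Plan Y's customers skew toward paid, which has a lower base rate.

No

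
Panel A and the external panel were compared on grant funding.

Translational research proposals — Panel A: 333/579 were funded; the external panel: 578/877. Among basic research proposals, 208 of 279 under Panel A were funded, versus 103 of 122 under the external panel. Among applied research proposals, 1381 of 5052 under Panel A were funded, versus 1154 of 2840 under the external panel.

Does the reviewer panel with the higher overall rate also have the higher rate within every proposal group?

Yes

Translational research: Panel A 333/579 = 57.5%, the external panel 578/877 = 65.9% → the external panel
Basic research: Panel A 208/279 = 74.6%, the external panel 103/122 = 84.4% → the external panel
Applied research: Panel A 1381/5052 = 27.3%, the external panel 1154/2840 = 40.6% → the external panel
Overall: Panel A 1922/5910 = 32.5%, the external panel 1835/3839 = 47.8% → the external panel
The external panel wins overall and in every proposal group — no reversal.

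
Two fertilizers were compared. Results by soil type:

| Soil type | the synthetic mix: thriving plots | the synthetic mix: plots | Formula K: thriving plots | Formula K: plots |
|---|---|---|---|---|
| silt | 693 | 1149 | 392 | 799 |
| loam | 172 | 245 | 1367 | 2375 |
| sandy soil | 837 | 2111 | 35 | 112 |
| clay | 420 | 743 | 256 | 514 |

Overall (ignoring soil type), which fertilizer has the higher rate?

Silt: the synthetic mix 693/1149 = 60.3%, Formula K 392/799 = 49.1% → the synthetic mix
Loam: the synthetic mix 172/245 = 70.2%, Formula K 1367/2375 = 57.6% → the synthetic mix
Sandy soil: the synthetic mix 837/2111 = 39.6%, Formula K 35/112 = 31.2% → the synthetic mix
Clay: the synthetic mix 420/743 = 56.5%, Formula K 256/514 = 49.8% → the synthetic mix
Overall: the synthetic mix 2122/4248 = 50.0%, Formula K 2050/3800 = 53.9% → Formula K
(The synthetic mix wins every soil group but Formula K wins overall — the synthetic mix's plots skew toward the low-rate sandy soil group.)

Formula K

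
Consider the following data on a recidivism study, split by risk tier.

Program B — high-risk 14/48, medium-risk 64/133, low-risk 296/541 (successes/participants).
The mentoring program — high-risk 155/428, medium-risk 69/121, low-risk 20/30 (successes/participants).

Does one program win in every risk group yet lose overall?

High-risk: Program B 14/48 = 29.2%, the mentoring program 155/428 = 36.2% → the mentoring program
Medium-risk: Program B 64/133 = 48.1%, the mentoring program 69/121 = 57.0% → the mentoring program
Low-risk: Program B 296/541 = 54.7%, the mentoring program 20/30 = 66.7% → the mentoring program
Overall: Program B 374/722 = 51.8%, the mentoring program 244/579 = 42.1% → Program B
The mentoring program wins each risk group but Program B wins overall — the comparison reverses. The mentoring program's participants skew toward high-risk, which has a lower base rate.

Yes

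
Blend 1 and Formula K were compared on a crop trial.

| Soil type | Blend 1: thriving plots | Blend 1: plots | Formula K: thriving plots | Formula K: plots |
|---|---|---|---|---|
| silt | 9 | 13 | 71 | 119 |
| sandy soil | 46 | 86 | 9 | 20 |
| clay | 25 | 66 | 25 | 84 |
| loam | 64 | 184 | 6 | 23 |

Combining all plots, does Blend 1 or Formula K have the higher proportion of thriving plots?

Silt: Blend 1 9/13 = 69.2%, Formula K 71/119 = 59.7% → Blend 1
Sandy soil: Blend 1 46/86 = 53.5%, Formula K 9/20 = 45.0% → Blend 1
Clay: Blend 1 25/66 = 37.9%, Formula K 25/84 = 29.8% → Blend 1
Loam: Blend 1 64/184 = 34.8%, Formula K 6/23 = 26.1% → Blend 1
Overall: Blend 1 144/349 = 41.3%, Formula K 111/246 = 45.1% → Formula K
(Blend 1 wins every soil group but Formula K wins overall — Blend 1's plots skew toward the low-rate loam group.)

Formula K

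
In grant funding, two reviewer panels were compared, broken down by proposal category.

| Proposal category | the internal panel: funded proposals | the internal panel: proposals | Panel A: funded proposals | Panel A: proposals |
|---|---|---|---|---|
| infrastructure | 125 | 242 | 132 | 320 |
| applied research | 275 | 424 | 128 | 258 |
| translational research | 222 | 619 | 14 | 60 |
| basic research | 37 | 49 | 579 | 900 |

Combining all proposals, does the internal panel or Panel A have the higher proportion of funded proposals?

Infrastructure: the internal panel 125/242 = 51.7%, Panel A 132/320 = 41.2% → the internal panel
Applied research: the internal panel 275/424 = 64.9%, Panel A 128/258 = 49.6% → the internal panel
Translational research: the internal panel 222/619 = 35.9%, Panel A 14/60 = 23.3% → the internal panel
Basic research: the internal panel 37/49 = 75.5%, Panel A 579/900 = 64.3% → the internal panel
Overall: the internal panel 659/1334 = 49.4%, Panel A 853/1538 = 55.5% → Panel A
(The internal panel wins every proposal group but Panel A wins overall — the internal panel's proposals skew toward the low-rate translational research group.)

Panel A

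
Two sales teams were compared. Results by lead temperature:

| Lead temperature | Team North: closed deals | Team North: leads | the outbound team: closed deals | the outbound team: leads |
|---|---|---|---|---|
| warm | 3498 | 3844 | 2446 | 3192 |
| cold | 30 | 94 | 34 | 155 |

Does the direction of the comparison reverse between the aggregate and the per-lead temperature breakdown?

Warm: Team North 3498/3844 = 91.0%, the outbound team 2446/3192 = 76.6% → Team North
Cold: Team North 30/94 = 31.9%, the outbound team 34/155 = 21.9% → Team North
Overall: Team North 3528/3938 = 89.6%, the outbound team 2480/3347 = 74.1% → Team North
Team North wins overall and in every lead group — no reversal.

No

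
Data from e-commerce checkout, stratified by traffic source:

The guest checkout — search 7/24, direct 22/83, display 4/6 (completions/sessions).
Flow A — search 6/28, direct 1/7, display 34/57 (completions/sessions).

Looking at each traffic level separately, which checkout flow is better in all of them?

Search: the guest checkout 7/24 = 29.2%, Flow A 6/28 = 21.4% → the guest checkout
Direct: the guest checkout 22/83 = 26.5%, Flow A 1/7 = 14.3% → the guest checkout
Display: the guest checkout 4/6 = 66.7%, Flow A 34/57 = 59.6% → the guest checkout
The guest checkout has the higher rate in all 3 groups.

the guest checkout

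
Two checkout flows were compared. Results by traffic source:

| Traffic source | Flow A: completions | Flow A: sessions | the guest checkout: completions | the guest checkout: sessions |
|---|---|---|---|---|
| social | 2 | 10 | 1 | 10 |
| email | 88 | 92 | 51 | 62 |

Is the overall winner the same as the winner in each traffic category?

Yes

Social: Flow A 2/10 = 20.0%, the guest checkout 1/10 = 10.0% → Flow A
Email: Flow A 88/92 = 95.7%, the guest checkout 51/62 = 82.3% → Flow A
Overall: Flow A 90/102 = 88.2%, the guest checkout 52/72 = 72.2% → Flow A
Flow A wins overall and in every traffic group — no reversal.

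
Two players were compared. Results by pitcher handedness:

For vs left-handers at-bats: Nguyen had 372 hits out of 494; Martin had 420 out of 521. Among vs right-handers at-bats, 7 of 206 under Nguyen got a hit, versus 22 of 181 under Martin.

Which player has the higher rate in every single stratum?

Vs left-handers: Nguyen 372/494 = 75.3%, Martin 420/521 = 80.6% → Martin
Vs right-handers: Nguyen 7/206 = 3.4%, Martin 22/181 = 12.2% → Martin
Martin has the higher rate in both groups.

Martin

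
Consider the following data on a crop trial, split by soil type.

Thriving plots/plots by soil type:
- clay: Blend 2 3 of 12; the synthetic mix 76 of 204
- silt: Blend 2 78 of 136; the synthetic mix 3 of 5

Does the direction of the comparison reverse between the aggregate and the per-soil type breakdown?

Yes

Clay: Blend 2 3/12 = 25.0%, the synthetic mix 76/204 = 37.3% → the synthetic mix
Silt: Blend 2 78/136 = 57.4%, the synthetic mix 3/5 = 60.0% → the synthetic mix
Overall: Blend 2 81/148 = 54.7%, the synthetic mix 79/209 = 37.8% → Blend 2
The synthetic mix wins each soil group but Blend 2 wins overall — the comparison reverses. The synthetic mix's plots skew toward clay, which has a lower base rate.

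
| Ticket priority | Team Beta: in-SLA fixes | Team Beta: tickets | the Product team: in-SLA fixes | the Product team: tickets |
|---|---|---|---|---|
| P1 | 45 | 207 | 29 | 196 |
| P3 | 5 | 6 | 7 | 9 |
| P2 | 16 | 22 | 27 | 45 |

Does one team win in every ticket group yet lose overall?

No

P1: Team Beta 45/207 = 21.7%, the Product team 29/196 = 14.8% → Team Beta
P3: Team Beta 5/6 = 83.3%, the Product team 7/9 = 77.8% → Team Beta
P2: Team Beta 16/22 = 72.7%, the Product team 27/45 = 60.0% → Team Beta
Overall: Team Beta 66/235 = 28.1%, the Product team 63/250 = 25.2% → Team Beta
Team Beta wins overall and in every ticket group — no reversal.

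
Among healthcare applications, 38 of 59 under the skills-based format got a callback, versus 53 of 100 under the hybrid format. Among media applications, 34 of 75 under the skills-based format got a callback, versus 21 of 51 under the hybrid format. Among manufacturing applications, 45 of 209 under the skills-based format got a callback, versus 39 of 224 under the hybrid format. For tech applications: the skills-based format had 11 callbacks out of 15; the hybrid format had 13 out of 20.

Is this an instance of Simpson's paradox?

No

Healthcare: the skills-based format 38/59 = 64.4%, the hybrid format 53/100 = 53.0% → the skills-based format
Media: the skills-based format 34/75 = 45.3%, the hybrid format 21/51 = 41.2% → the skills-based format
Manufacturing: the skills-based format 45/209 = 21.5%, the hybrid format 39/224 = 17.4% → the skills-based format
Tech: the skills-based format 11/15 = 73.3%, the hybrid format 13/20 = 65.0% → the skills-based format
Overall: the skills-based format 128/358 = 35.8%, the hybrid format 126/395 = 31.9% → the skills-based format
The skills-based format wins overall and in every industry group — no reversal.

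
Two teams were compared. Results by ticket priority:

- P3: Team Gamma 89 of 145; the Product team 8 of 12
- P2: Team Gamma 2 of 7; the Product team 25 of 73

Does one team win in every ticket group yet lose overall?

Yes

P3: Team Gamma 89/145 = 61.4%, the Product team 8/12 = 66.7% → the Product team
P2: Team Gamma 2/7 = 28.6%, the Product team 25/73 = 34.2% → the Product team
Overall: Team Gamma 91/152 = 59.9%, the Product team 33/85 = 38.8% → Team Gamma
The Product team wins each ticket group but Team Gamma wins overall — the comparison reverses. The Product team's tickets skew toward P2, which has a lower base rate.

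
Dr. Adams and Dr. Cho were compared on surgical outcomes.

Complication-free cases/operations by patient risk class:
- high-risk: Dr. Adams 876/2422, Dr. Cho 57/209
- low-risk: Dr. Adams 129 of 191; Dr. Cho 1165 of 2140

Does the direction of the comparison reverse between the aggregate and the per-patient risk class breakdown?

Yes

High-risk: Dr. Adams 876/2422 = 36.2%, Dr. Cho 57/209 = 27.3% → Dr. Adams
Low-risk: Dr. Adams 129/191 = 67.5%, Dr. Cho 1165/2140 = 54.4% → Dr. Adams
Overall: Dr. Adams 1005/2613 = 38.5%, Dr. Cho 1222/2349 = 52.0% → Dr. Cho
Dr. Adams wins each patient risk group but Dr. Cho wins overall — the comparison reverses. Dr. Adams's operations skew toward high-risk, which has a lower base rate.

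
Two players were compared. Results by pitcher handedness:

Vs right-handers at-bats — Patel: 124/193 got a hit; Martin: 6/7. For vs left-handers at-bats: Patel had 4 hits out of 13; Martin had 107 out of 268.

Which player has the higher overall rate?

Vs right-handers: Patel 124/193 = 64.2%, Martin 6/7 = 85.7% → Martin
Vs left-handers: Patel 4/13 = 30.8%, Martin 107/268 = 39.9% → Martin
Overall: Patel 128/206 = 62.1%, Martin 113/275 = 41.1% → Patel
(Martin wins every pitcher group but Patel wins overall — Martin's at-bats skew toward the low-rate vs left-handers group.)

Patel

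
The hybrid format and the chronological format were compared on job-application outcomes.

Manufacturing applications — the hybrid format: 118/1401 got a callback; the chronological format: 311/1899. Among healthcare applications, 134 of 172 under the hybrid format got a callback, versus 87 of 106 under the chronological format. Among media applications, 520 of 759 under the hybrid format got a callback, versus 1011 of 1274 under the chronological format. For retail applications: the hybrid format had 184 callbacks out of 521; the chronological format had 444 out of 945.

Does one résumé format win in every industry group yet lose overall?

Manufacturing: the hybrid format 118/1401 = 8.4%, the chronological format 311/1899 = 16.4% → the chronological format
Healthcare: the hybrid format 134/172 = 77.9%, the chronological format 87/106 = 82.1% → the chronological format
Media: the hybrid format 520/759 = 68.5%, the chronological format 1011/1274 = 79.4% → the chronological format
Retail: the hybrid format 184/521 = 35.3%, the chronological format 444/945 = 47.0% → the chronological format
Overall: the hybrid format 956/2853 = 33.5%, the chronological format 1853/4224 = 43.9% → the chronological format
The chronological format wins overall and in every industry group — no reversal.

No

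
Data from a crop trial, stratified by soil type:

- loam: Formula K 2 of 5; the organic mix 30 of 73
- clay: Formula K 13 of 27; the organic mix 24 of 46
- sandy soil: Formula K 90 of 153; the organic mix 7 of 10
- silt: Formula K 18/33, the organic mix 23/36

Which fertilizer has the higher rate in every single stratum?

Loam: Formula K 2/5 = 40.0%, the organic mix 30/73 = 41.1% → the organic mix
Clay: Formula K 13/27 = 48.1%, the organic mix 24/46 = 52.2% → the organic mix
Sandy soil: Formula K 90/153 = 58.8%, the organic mix 7/10 = 70.0% → the organic mix
Silt: Formula K 18/33 = 54.5%, the organic mix 23/36 = 63.9% → the organic mix
The organic mix has the higher rate in all 4 groups.

the organic mix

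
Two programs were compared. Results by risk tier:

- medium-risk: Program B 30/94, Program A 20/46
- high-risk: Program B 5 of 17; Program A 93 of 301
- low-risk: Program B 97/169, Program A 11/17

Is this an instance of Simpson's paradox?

Yes

Medium-risk: Program B 30/94 = 31.9%, Program A 20/46 = 43.5% → Program A
High-risk: Program B 5/17 = 29.4%, Program A 93/301 = 30.9% → Program A
Low-risk: Program B 97/169 = 57.4%, Program A 11/17 = 64.7% → Program A
Overall: Program B 132/280 = 47.1%, Program A 124/364 = 34.1% → Program B
Program A wins each risk group but Program B wins overall — the comparison reverses. Program A's participants skew toward high-risk, which has a lower base rate.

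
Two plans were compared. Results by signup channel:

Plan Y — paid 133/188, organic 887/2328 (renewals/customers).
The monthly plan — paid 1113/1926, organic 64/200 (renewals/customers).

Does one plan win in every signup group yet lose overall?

Paid: Plan Y 133/188 = 70.7%, the monthly plan 1113/1926 = 57.8% → Plan Y
Organic: Plan Y 887/2328 = 38.1%, the monthly plan 64/200 = 32.0% → Plan Y
Overall: Plan Y 1020/2516 = 40.5%, the monthly plan 1177/2126 = 55.4% → the monthly plan
Plan Y wins each signup group but the monthly plan wins overall — the comparison reverses. Plan Y's customers skew toward organic, which has a lower base rate.

Yes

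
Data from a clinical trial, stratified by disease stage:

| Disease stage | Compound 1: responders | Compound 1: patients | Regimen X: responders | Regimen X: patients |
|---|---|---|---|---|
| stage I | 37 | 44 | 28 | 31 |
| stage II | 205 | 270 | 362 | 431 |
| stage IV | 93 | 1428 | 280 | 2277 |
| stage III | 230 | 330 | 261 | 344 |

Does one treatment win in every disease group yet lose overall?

Stage I: Compound 1 37/44 = 84.1%, Regimen X 28/31 = 90.3% → Regimen X
Stage II: Compound 1 205/270 = 75.9%, Regimen X 362/431 = 84.0% → Regimen X
Stage IV: Compound 1 93/1428 = 6.5%, Regimen X 280/2277 = 12.3% → Regimen X
Stage III: Compound 1 230/330 = 69.7%, Regimen X 261/344 = 75.9% → Regimen X
Overall: Compound 1 565/2072 = 27.3%, Regimen X 931/3083 = 30.2% → Regimen X
Regimen X wins overall and in every disease group — no reversal.

No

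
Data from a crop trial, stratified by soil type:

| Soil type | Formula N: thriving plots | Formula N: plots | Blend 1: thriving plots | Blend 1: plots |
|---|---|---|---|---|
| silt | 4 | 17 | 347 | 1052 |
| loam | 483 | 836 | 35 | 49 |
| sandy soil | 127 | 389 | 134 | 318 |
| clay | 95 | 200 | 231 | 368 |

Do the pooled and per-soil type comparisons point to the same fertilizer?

No

Silt: Formula N 4/17 = 23.5%, Blend 1 347/1052 = 33.0% → Blend 1
Loam: Formula N 483/836 = 57.8%, Blend 1 35/49 = 71.4% → Blend 1
Sandy soil: Formula N 127/389 = 32.6%, Blend 1 134/318 = 42.1% → Blend 1
Clay: Formula N 95/200 = 47.5%, Blend 1 231/368 = 62.8% → Blend 1
Overall: Formula N 709/1442 = 49.2%, Blend 1 747/1787 = 41.8% → Formula N
Blend 1 wins each soil group but Formula N wins overall — the comparison reverses. Blend 1's plots skew toward silt, which has a lower base rate.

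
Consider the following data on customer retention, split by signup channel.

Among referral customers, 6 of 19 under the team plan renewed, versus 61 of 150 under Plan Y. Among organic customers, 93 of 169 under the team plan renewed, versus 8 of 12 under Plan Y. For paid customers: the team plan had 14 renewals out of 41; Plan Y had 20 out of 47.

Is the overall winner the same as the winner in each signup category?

Referral: the team plan 6/19 = 31.6%, Plan Y 61/150 = 40.7% → Plan Y
Organic: the team plan 93/169 = 55.0%, Plan Y 8/12 = 66.7% → Plan Y
Paid: the team plan 14/41 = 34.1%, Plan Y 20/47 = 42.6% → Plan Y
Overall: the team plan 113/229 = 49.3%, Plan Y 89/209 = 42.6% → the team plan
Plan Y wins each signup group but the team plan wins overall — the comparison reverses. Plan Y's customers skew toward referral, which has a lower base rate.

No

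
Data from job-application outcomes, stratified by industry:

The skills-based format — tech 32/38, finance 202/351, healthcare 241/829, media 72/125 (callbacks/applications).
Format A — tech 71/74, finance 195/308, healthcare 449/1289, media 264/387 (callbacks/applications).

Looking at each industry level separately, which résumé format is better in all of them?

Tech: the skills-based format 32/38 = 84.2%, Format A 71/74 = 95.9% → Format A
Finance: the skills-based format 202/351 = 57.5%, Format A 195/308 = 63.3% → Format A
Healthcare: the skills-based format 241/829 = 29.1%, Format A 449/1289 = 34.8% → Format A
Media: the skills-based format 72/125 = 57.6%, Format A 264/387 = 68.2% → Format A
Format A has the higher rate in all 4 groups.

Format A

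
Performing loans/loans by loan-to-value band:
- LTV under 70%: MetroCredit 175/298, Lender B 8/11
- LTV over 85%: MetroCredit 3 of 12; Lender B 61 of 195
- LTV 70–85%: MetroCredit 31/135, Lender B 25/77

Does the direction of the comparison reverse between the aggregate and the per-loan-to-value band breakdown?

LTV under 70%: MetroCredit 175/298 = 58.7%, Lender B 8/11 = 72.7% → Lender B
LTV over 85%: MetroCredit 3/12 = 25.0%, Lender B 61/195 = 31.3% → Lender B
LTV 70–85%: MetroCredit 31/135 = 23.0%, Lender B 25/77 = 32.5% → Lender B
Overall: MetroCredit 209/445 = 47.0%, Lender B 94/283 = 33.2% → MetroCredit
Lender B wins each loan-to-value group but MetroCredit wins overall — the comparison reverses. Lender B's loans skew toward LTV over 85%, which has a lower base rate.

Yes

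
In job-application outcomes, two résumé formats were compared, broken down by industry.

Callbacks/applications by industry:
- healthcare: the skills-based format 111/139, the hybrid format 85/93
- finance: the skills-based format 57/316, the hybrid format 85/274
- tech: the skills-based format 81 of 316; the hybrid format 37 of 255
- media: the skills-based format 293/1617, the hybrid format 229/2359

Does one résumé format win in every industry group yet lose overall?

No

Healthcare: the skills-based format 111/139 = 79.9%, the hybrid format 85/93 = 91.4% → the hybrid format
Finance: the skills-based format 57/316 = 18.0%, the hybrid format 85/274 = 31.0% → the hybrid format
Tech: the skills-based format 81/316 = 25.6%, the hybrid format 37/255 = 14.5% → the skills-based format
Media: the skills-based format 293/1617 = 18.1%, the hybrid format 229/2359 = 9.7% → the skills-based format
Overall: the skills-based format 542/2388 = 22.7%, the hybrid format 436/2981 = 14.6% → the skills-based format
Neither sweeps: the skills-based format wins 2 of 4 groups, the hybrid format wins 2. The skills-based format wins overall but not every group — no Simpson reversal.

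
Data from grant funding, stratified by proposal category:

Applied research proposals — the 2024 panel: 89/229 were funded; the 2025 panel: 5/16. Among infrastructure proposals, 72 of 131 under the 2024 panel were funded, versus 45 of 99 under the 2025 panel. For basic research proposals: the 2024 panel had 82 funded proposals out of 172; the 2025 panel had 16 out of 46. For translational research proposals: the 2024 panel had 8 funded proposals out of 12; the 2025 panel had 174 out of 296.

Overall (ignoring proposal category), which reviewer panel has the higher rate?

the 2025 panel

Applied research: the 2024 panel 89/229 = 38.9%, the 2025 panel 5/16 = 31.2% → the 2024 panel
Infrastructure: the 2024 panel 72/131 = 55.0%, the 2025 panel 45/99 = 45.5% → the 2024 panel
Basic research: the 2024 panel 82/172 = 47.7%, the 2025 panel 16/46 = 34.8% → the 2024 panel
Translational research: the 2024 panel 8/12 = 66.7%, the 2025 panel 174/296 = 58.8% → the 2024 panel
Overall: the 2024 panel 251/544 = 46.1%, the 2025 panel 240/457 = 52.5% → the 2025 panel
(The 2024 panel wins every proposal group but the 2025 panel wins overall — the 2024 panel's proposals skew toward the low-rate applied research group.)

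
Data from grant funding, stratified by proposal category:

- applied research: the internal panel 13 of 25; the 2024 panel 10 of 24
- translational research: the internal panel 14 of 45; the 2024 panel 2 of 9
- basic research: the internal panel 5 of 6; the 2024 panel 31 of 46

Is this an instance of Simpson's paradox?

Yes

Applied research: the internal panel 13/25 = 52.0%, the 2024 panel 10/24 = 41.7% → the internal panel
Translational research: the internal panel 14/45 = 31.1%, the 2024 panel 2/9 = 22.2% → the internal panel
Basic research: the internal panel 5/6 = 83.3%, the 2024 panel 31/46 = 67.4% → the internal panel
Overall: the internal panel 32/76 = 42.1%, the 2024 panel 43/79 = 54.4% → the 2024 panel
The internal panel wins each proposal group but the 2024 panel wins overall — the comparison reverses. The internal panel's proposals skew toward translational research, which has a lower base rate.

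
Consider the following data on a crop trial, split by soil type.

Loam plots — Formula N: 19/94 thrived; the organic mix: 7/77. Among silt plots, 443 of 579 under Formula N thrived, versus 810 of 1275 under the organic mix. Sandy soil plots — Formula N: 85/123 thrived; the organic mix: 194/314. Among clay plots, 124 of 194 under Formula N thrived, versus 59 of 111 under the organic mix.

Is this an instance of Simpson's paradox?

No

Loam: Formula N 19/94 = 20.2%, the organic mix 7/77 = 9.1% → Formula N
Silt: Formula N 443/579 = 76.5%, the organic mix 810/1275 = 63.5% → Formula N
Sandy soil: Formula N 85/123 = 69.1%, the organic mix 194/314 = 61.8% → Formula N
Clay: Formula N 124/194 = 63.9%, the organic mix 59/111 = 53.2% → Formula N
Overall: Formula N 671/990 = 67.8%, the organic mix 1070/1777 = 60.2% → Formula N
Formula N wins overall and in every soil group — no reversal.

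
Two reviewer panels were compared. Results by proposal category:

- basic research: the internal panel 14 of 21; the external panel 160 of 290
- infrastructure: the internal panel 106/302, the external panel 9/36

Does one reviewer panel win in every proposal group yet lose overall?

Basic research: the internal panel 14/21 = 66.7%, the external panel 160/290 = 55.2% → the internal panel
Infrastructure: the internal panel 106/302 = 35.1%, the external panel 9/36 = 25.0% → the internal panel
Overall: the internal panel 120/323 = 37.2%, the external panel 169/326 = 51.8% → the external panel
The internal panel wins each proposal group but the external panel wins overall — the comparison reverses. The internal panel's proposals skew toward infrastructure, which has a lower base rate.

Yes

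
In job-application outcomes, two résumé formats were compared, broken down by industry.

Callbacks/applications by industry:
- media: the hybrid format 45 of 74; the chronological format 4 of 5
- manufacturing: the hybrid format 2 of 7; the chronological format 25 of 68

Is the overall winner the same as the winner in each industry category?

No

Media: the hybrid format 45/74 = 60.8%, the chronological format 4/5 = 80.0% → the chronological format
Manufacturing: the hybrid format 2/7 = 28.6%, the chronological format 25/68 = 36.8% → the chronological format
Overall: the hybrid format 47/81 = 58.0%, the chronological format 29/73 = 39.7% → the hybrid format
The chronological format wins each industry group but the hybrid format wins overall — the comparison reverses. The chronological format's applications skew toward manufacturing, which has a lower base rate.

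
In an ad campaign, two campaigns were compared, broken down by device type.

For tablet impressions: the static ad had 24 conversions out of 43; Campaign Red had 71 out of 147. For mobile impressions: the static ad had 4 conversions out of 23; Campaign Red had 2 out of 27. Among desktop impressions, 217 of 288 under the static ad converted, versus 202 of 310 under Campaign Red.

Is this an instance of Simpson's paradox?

No

Tablet: the static ad 24/43 = 55.8%, Campaign Red 71/147 = 48.3% → the static ad
Mobile: the static ad 4/23 = 17.4%, Campaign Red 2/27 = 7.4% → the static ad
Desktop: the static ad 217/288 = 75.3%, Campaign Red 202/310 = 65.2% → the static ad
Overall: the static ad 245/354 = 69.2%, Campaign Red 275/484 = 56.8% → the static ad
The static ad wins overall and in every device group — no reversal.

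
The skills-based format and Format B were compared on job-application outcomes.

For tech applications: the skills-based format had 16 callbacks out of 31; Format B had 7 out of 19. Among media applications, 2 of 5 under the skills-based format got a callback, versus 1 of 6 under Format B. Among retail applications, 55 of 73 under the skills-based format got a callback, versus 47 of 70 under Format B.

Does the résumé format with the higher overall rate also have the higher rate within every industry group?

Yes

Tech: the skills-based format 16/31 = 51.6%, Format B 7/19 = 36.8% → the skills-based format
Media: the skills-based format 2/5 = 40.0%, Format B 1/6 = 16.7% → the skills-based format
Retail: the skills-based format 55/73 = 75.3%, Format B 47/70 = 67.1% → the skills-based format
Overall: the skills-based format 73/109 = 67.0%, Format B 55/95 = 57.9% → the skills-based format
The skills-based format wins overall and in every industry group — no reversal.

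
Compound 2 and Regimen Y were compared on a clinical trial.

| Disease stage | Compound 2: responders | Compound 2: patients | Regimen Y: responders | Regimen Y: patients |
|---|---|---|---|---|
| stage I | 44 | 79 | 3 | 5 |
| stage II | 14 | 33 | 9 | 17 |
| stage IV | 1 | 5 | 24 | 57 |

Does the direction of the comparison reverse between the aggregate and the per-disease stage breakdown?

Yes

Stage I: Compound 2 44/79 = 55.7%, Regimen Y 3/5 = 60.0% → Regimen Y
Stage II: Compound 2 14/33 = 42.4%, Regimen Y 9/17 = 52.9% → Regimen Y
Stage IV: Compound 2 1/5 = 20.0%, Regimen Y 24/57 = 42.1% → Regimen Y
Overall: Compound 2 59/117 = 50.4%, Regimen Y 36/79 = 45.6% → Compound 2
Regimen Y wins each disease group but Compound 2 wins overall — the comparison reverses. Regimen Y's patients skew toward stage IV, which has a lower base rate.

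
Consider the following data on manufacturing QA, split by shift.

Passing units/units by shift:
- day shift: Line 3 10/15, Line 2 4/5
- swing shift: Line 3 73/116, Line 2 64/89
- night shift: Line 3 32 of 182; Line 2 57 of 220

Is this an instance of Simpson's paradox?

Day shift: Line 3 10/15 = 66.7%, Line 2 4/5 = 80.0% → Line 2
Swing shift: Line 3 73/116 = 62.9%, Line 2 64/89 = 71.9% → Line 2
Night shift: Line 3 32/182 = 17.6%, Line 2 57/220 = 25.9% → Line 2
Overall: Line 3 115/313 = 36.7%, Line 2 125/314 = 39.8% → Line 2
Line 2 wins overall and in every shift group — no reversal.

No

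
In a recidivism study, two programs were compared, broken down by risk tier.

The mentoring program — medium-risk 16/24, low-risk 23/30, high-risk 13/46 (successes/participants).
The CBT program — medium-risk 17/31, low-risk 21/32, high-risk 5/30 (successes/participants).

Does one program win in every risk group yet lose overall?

No

Medium-risk: the mentoring program 16/24 = 66.7%, the CBT program 17/31 = 54.8% → the mentoring program
Low-risk: the mentoring program 23/30 = 76.7%, the CBT program 21/32 = 65.6% → the mentoring program
High-risk: the mentoring program 13/46 = 28.3%, the CBT program 5/30 = 16.7% → the mentoring program
Overall: the mentoring program 52/100 = 52.0%, the CBT program 43/93 = 46.2% → the mentoring program
The mentoring program wins overall and in every risk group — no reversal.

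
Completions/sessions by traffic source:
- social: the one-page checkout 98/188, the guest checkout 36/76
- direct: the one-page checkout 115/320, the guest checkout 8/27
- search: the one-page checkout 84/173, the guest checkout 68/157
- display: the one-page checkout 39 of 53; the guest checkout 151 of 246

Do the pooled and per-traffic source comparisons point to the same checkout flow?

Social: the one-page checkout 98/188 = 52.1%, the guest checkout 36/76 = 47.4% → the one-page checkout
Direct: the one-page checkout 115/320 = 35.9%, the guest checkout 8/27 = 29.6% → the one-page checkout
Search: the one-page checkout 84/173 = 48.6%, the guest checkout 68/157 = 43.3% → the one-page checkout
Display: the one-page checkout 39/53 = 73.6%, the guest checkout 151/246 = 61.4% → the one-page checkout
Overall: the one-page checkout 336/734 = 45.8%, the guest checkout 263/506 = 52.0% → the guest checkout
The one-page checkout wins each traffic group but the guest checkout wins overall — the comparison reverses. The one-page checkout's sessions skew toward direct, which has a lower base rate.

No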